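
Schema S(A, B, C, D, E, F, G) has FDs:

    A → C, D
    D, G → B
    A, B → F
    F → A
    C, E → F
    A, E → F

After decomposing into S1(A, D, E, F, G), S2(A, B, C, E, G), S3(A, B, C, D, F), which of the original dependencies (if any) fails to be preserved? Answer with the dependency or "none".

Check D, G → B: no single fragment contains all of {B, D, G}, and the restricted closure of {D, G} across the fragments never reaches {B}.
A → C, D is preserved.
A, B → F is preserved.
F → A is preserved.
C, E → F is preserved.
A, E → F is preserved.

D, G → B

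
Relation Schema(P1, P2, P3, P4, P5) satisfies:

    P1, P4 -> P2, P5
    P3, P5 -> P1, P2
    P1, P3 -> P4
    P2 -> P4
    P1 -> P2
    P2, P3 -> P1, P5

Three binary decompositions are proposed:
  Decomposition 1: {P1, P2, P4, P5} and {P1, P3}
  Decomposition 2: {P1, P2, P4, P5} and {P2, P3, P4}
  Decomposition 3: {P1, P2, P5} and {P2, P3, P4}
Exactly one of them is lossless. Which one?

Decomposition 1

Decomposition 1: common = {P1}, closure = {P1, P2, P4, P5} → lossless.
Decomposition 2: common = {P2, P4}, closure = {P2, P4} → lossy.
Decomposition 3: common = {P2}, closure = {P2, P4} → lossy.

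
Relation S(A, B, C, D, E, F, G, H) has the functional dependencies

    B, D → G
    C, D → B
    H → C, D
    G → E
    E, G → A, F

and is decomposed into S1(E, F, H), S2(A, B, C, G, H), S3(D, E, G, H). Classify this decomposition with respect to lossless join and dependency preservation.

Lossless test (chase): Rows 1 and 2 agree on H; apply H→C, D and equate their C, D entries. Rows 1 and 3 agree on H; apply H→C, D and equate their C, D entries. Rows 2 and 3 agree on G; apply G→E and equate their E entries. Rows 2 and 3 agree on E, G; apply E, G→A, F and equate their A, F entries. Rows 1 and 2 agree on C, D; apply C, D→B and equate their B entries. Rows 1 and 3 agree on C, D; apply C, D→B and equate their B entries. Rows 1 and 2 agree on B, D; apply B, D→G and equate their G entries. Rows 1 and 2 agree on E, G; apply E, G→A, F and equate their A, F entries. Row 1 is now all distinguished symbols — the join is lossless.
Dependency preservation: the restricted closure of {B, D} across the fragments never reaches {G}, so B, D → G cannot be enforced without a join — not preserved.

lossless but not dependency-preserving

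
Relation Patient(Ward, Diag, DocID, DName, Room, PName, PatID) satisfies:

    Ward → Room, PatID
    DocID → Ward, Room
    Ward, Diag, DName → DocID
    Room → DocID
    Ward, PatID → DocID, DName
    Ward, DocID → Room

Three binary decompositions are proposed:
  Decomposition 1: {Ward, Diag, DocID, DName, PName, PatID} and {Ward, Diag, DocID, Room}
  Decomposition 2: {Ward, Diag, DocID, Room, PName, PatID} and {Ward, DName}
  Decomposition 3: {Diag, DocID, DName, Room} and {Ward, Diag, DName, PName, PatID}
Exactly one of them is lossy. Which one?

Decomposition 1: common = {Ward, Diag, DocID}, closure = {Ward, Diag, DocID, DName, Room, PatID} → lossless.
Decomposition 2: common = {Ward}, closure = {Ward, DocID, DName, Room, PatID} → lossless.
Decomposition 3: common = {Diag, DName}, closure = {Diag, DName} → lossy.

Decomposition 3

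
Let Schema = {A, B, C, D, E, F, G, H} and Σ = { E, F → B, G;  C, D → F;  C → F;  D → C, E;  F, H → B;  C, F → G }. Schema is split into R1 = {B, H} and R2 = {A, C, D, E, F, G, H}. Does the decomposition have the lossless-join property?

Common attributes: R1 ∩ R2 = {H}.
No dependency enlarges {H}, so (H)⁺ = {H}.
The closure contains neither all of R1 = {B, H} nor all of R2 = {A, C, D, E, F, G, H}, so the common attributes are not a superkey of either fragment. The join is lossy.

No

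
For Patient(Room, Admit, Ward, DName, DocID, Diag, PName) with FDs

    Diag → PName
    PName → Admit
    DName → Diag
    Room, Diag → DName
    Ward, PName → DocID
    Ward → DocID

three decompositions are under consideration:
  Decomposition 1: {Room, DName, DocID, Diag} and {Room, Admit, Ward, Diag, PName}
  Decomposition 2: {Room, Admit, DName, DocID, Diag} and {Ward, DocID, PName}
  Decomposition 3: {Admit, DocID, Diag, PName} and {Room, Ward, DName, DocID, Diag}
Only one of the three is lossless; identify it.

Decomposition 1: common = {Room, Diag}, closure = {Room, Admit, DName, Diag, PName} → lossy.
Decomposition 2: common = {DocID}, closure = {DocID} → lossy.
Decomposition 3: common = {DocID, Diag}, closure = {Admit, DocID, Diag, PName} → lossless.

Decomposition 3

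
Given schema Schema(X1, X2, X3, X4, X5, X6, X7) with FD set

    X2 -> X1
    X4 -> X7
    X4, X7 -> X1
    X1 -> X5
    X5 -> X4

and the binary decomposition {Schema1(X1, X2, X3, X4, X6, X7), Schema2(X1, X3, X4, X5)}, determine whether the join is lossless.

Common attributes: Schema1 ∩ Schema2 = {X1, X3, X4}.
Closure of {X1, X3, X4}: X4 → X7 applies, adding X7; X1 → X5 applies, adding X5. So (X1, X3, X4)⁺ = {X1, X3, X4, X5, X7}.
This closure contains every attribute of Schema2, so Schema1 ∩ Schema2 → Schema2. The join is lossless.

Yes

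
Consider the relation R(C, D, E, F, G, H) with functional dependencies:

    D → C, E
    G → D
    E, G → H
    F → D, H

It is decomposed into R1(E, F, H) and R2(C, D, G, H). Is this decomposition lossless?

Common attributes: R1 ∩ R2 = {H}.
No dependency enlarges {H}, so (H)⁺ = {H}.
The closure contains neither all of R1 = {E, F, H} nor all of R2 = {C, D, G, H}, so the common attributes are not a superkey of either fragment. The join is lossy.

No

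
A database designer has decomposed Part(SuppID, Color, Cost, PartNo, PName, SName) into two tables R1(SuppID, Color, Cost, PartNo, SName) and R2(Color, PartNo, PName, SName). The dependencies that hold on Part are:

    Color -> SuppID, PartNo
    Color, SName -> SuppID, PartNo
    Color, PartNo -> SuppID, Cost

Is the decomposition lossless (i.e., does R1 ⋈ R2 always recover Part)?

Yes

Common attributes: R1 ∩ R2 = {Color, PartNo, SName}.
Closure of {Color, PartNo, SName}: Color → SuppID, PartNo applies, adding SuppID; Color, PartNo → SuppID, Cost applies, adding Cost. So (Color, PartNo, SName)⁺ = {SuppID, Color, Cost, PartNo, SName}.
This closure contains every attribute of R1, so R1 ∩ R2 → R1. The join is lossless.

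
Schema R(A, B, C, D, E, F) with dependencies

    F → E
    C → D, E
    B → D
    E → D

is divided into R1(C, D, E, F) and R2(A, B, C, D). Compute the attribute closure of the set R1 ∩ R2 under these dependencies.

C, D, E

R1 ∩ R2 = {C, D}.
C → D, E applies, adding E
Closure: {C, D, E}.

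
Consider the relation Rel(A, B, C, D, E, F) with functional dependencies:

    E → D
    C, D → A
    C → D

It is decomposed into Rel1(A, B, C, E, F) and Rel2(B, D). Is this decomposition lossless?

Common attributes: Rel1 ∩ Rel2 = {B}.
No dependency enlarges {B}, so (B)⁺ = {B}.
The closure contains neither all of Rel1 = {A, B, C, E, F} nor all of Rel2 = {B, D}, so the common attributes are not a superkey of either fragment. The join is lossy.

No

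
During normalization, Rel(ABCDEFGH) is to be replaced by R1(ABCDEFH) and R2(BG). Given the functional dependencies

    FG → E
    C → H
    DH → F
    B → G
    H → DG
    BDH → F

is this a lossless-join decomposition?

Yes

Common attributes: R1 ∩ R2 = {B}.
Closure of {B}: B → G applies, adding G. So (B)⁺ = {BG}.
This closure contains every attribute of R2, so R1 ∩ R2 → R2. The join is lossless.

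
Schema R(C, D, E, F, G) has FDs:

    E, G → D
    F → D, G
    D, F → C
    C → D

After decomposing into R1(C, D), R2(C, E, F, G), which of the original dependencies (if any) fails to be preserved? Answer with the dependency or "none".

E, G → D

Check E, G → D: no single fragment contains all of {D, E, G}, and the restricted closure of {E, G} across the fragments never reaches {D}.
F → D, G is preserved.
D, F → C is preserved.
C → D is preserved.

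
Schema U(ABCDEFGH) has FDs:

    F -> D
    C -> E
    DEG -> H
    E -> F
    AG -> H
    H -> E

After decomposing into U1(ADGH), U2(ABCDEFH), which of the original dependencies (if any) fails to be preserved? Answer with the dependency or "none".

Check DEG → H: no single fragment contains all of {DEGH}, and the restricted closure of {DEG} across the fragments never reaches {H}.
F → D is preserved.
C → E is preserved.
E → F is preserved.
AG → H is preserved.
H → E is preserved.

DEG -> H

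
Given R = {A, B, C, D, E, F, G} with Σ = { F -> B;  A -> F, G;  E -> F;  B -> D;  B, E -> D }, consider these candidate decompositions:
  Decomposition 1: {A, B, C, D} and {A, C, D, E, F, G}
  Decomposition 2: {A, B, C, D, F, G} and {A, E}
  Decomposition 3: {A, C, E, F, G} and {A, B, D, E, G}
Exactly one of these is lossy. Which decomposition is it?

Decomposition 2

Decomposition 1: common = {A, C, D}, closure = {A, B, C, D, F, G} → lossless.
Decomposition 2: common = {A}, closure = {A, B, D, F, G} → lossy.
Decomposition 3: common = {A, E, G}, closure = {A, B, D, E, F, G} → lossless.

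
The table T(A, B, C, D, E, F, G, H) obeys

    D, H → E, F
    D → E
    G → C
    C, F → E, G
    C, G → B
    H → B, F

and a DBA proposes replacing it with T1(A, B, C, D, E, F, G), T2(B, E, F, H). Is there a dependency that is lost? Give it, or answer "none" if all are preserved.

none

D, H → E, F: restricted closure across fragments reaches E, F.
D → E lies within T1.
G → C lies within T1.
C, F → E, G lies within T1.
C, G → B lies within T1.
H → B, F lies within T2.
Every dependency is enforceable on the fragments, so the decomposition is dependency-preserving.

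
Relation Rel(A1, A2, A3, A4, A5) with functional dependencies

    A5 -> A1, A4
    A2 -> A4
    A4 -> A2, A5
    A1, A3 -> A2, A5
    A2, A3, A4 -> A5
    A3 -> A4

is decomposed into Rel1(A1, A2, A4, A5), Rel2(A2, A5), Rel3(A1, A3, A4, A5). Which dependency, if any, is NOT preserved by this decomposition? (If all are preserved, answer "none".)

A5 → A1, A4 lies within Rel1.
A2 → A4 lies within Rel1.
A4 → A2, A5 lies within Rel1.
A1, A3 → A2, A5: restricted closure across fragments reaches A2, A5.
A2, A3, A4 → A5: restricted closure across fragments reaches A5.
A3 → A4 lies within Rel3.
Every dependency is enforceable on the fragments, so the decomposition is dependency-preserving.

none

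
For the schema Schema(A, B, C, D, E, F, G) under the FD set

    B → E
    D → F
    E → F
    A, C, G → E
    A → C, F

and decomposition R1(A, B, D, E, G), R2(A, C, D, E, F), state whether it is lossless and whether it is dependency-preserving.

Lossless test: (A, D, E)⁺ = {A, C, D, E, F}, which contains all of one fragment — lossless.
Dependency preservation: A, C, G → E is not contained in any single fragment, but the restricted closure of its left-hand side across the fragments still reaches the right-hand side; the remaining FDs each lie inside some fragment. All dependencies are preserved.

lossless and dependency-preserving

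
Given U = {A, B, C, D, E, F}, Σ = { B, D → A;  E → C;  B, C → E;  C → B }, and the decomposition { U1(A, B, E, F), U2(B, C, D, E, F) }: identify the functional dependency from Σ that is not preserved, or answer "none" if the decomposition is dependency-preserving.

Check B, D → A: no single fragment contains all of {A, B, D}, and the restricted closure of {B, D} across the fragments never reaches {A}.
E → C is preserved.
B, C → E is preserved.
C → B is preserved.

B, D → A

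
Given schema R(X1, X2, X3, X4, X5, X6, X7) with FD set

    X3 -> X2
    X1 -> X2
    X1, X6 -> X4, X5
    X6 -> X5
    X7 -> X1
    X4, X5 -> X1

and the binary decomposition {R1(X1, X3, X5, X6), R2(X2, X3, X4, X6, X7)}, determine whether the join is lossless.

Common attributes: R1 ∩ R2 = {X3, X6}.
Closure of {X3, X6}: X3 → X2 applies, adding X2; X6 → X5 applies, adding X5. So (X3, X6)⁺ = {X2, X3, X5, X6}.
The closure contains neither all of R1 = {X1, X3, X5, X6} nor all of R2 = {X2, X3, X4, X6, X7}, so the common attributes are not a superkey of either fragment. The join is lossy.

No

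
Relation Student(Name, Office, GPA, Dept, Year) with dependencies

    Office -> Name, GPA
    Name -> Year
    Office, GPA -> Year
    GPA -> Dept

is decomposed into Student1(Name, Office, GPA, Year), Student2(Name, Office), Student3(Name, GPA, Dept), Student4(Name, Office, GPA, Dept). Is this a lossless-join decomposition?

Yes

Chase test. Columns are Name, Office, GPA, Dept, Year; row i has aⱼ where attribute j ∈ Studenti, else bᵢⱼ.
Initial tableau (one row per fragment):
  row 1: a1 a2 a3 b14 a5
  row 2: a1 a2 b23 b24 b25
  row 3: a1 b32 a3 a4 b35
  row 4: a1 a2 a3 a4 b45
Rows 1 and 2 agree on Office; apply Office→Name, GPA and equate their Name, GPA entries.
Rows 1 and 2 agree on Name; apply Name→Year and equate their Year entries.
Rows 1 and 3 agree on Name; apply Name→Year and equate their Year entries.
Rows 1 and 4 agree on Name; apply Name→Year and equate their Year entries.
Rows 1 and 2 agree on GPA; apply GPA→Dept and equate their Dept entries.
Rows 1 and 3 agree on GPA; apply GPA→Dept and equate their Dept entries.
Row 1 is now all distinguished symbols — the join is lossless.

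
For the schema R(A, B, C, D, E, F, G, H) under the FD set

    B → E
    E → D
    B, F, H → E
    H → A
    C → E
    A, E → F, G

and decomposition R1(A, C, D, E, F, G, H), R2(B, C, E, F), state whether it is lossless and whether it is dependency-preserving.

lossy but dependency-preserving

Lossless test: (C, E, F)⁺ = {C, D, E, F}, which is a superkey of neither fragment — lossy.
Dependency preservation: B, F, H → E is not contained in any single fragment, but the restricted closure of its left-hand side across the fragments still reaches the right-hand side; the remaining FDs each lie inside some fragment. All dependencies are preserved.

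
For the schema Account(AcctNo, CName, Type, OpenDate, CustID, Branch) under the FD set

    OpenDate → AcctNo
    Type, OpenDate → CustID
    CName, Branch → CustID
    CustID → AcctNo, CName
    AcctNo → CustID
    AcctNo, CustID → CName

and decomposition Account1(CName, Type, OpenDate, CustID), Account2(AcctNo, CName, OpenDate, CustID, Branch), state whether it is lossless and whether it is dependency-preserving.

lossy but dependency-preserving

Lossless test: (CName, OpenDate, CustID)⁺ = {AcctNo, CName, OpenDate, CustID}, which is a superkey of neither fragment — lossy.
Dependency preservation: every FD's attributes lie within a single fragment, so each can be enforced locally — preserved.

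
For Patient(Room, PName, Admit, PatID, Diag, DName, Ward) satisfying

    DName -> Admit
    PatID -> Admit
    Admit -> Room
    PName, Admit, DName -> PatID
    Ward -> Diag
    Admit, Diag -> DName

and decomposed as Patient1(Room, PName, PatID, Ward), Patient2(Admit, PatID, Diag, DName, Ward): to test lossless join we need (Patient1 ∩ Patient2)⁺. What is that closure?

Patient1 ∩ Patient2 = {PatID, Ward}.
PatID → Admit applies, adding Admit
Admit → Room applies, adding Room
Ward → Diag applies, adding Diag
Admit, Diag → DName applies, adding DName
Closure: {Room, Admit, PatID, Diag, DName, Ward}.

Room, Admit, PatID, Diag, DName, Ward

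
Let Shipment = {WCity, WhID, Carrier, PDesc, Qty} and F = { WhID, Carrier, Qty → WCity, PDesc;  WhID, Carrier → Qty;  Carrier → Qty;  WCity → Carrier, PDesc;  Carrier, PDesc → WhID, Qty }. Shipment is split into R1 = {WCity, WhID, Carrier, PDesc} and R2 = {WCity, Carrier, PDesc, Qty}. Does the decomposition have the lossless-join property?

Yes

Common attributes: R1 ∩ R2 = {WCity, Carrier, PDesc}.
Closure of {WCity, Carrier, PDesc}: Carrier → Qty applies, adding Qty; Carrier, PDesc → WhID, Qty applies, adding WhID. So (WCity, Carrier, PDesc)⁺ = {WCity, WhID, Carrier, PDesc, Qty}.
This closure contains every attribute of R1, so R1 ∩ R2 → R1. The join is lossless.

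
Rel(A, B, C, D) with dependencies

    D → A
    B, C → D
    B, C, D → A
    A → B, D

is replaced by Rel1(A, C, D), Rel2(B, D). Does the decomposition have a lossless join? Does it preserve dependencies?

lossless but not dependency-preserving

Lossless test: (D)⁺ = {A, B, D}, which contains all of one fragment — lossless.
Dependency preservation: the restricted closure of {B, C} across the fragments never reaches {D}, so B, C → D cannot be enforced without a join — not preserved.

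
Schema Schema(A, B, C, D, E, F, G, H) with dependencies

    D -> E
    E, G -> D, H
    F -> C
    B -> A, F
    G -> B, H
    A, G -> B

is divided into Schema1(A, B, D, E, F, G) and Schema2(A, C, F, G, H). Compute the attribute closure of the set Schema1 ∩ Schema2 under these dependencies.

Schema1 ∩ Schema2 = {A, F, G}.
F → C applies, adding C
G → B, H applies, adding B, H
Closure: {A, B, C, F, G, H}.

A, B, C, F, G, H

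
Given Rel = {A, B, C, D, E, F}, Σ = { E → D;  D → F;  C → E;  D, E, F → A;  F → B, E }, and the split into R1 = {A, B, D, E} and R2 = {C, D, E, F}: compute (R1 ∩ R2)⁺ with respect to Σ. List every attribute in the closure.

R1 ∩ R2 = {D, E}.
D → F applies, adding F
D, E, F → A applies, adding A
F → B, E applies, adding B
Closure: {A, B, D, E, F}.

A, B, D, E, F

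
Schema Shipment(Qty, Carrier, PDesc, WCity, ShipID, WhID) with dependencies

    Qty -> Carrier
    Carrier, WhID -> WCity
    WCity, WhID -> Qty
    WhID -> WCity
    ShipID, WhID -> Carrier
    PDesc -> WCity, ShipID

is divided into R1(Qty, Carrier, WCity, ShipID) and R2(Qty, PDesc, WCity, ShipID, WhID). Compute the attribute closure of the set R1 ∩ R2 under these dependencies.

Qty, Carrier, WCity, ShipID

R1 ∩ R2 = {Qty, WCity, ShipID}.
Qty → Carrier applies, adding Carrier
Closure: {Qty, Carrier, WCity, ShipID}.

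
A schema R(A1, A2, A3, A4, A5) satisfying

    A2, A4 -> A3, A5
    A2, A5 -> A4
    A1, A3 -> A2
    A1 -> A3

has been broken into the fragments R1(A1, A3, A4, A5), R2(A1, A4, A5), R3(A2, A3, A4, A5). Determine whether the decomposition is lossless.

No

Chase test. Columns are A1, A2, A3, A4, A5; row i has aⱼ where attribute j ∈ Ri, else bᵢⱼ.
Initial tableau (one row per fragment):
  row 1: a1 b12 a3 a4 a5
  row 2: a1 b22 b23 a4 a5
  row 3: b31 a2 a3 a4 a5
Rows 1 and 2 agree on A1; apply A1→A3 and equate their A3 entries.
Rows 1 and 2 agree on A1, A3; apply A1, A3→A2 and equate their A2 entries.
No row becomes fully distinguished — the join is lossy.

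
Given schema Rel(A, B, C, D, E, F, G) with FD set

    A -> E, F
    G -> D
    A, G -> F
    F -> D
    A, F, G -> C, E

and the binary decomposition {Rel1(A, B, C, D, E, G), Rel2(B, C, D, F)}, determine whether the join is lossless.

No

Common attributes: Rel1 ∩ Rel2 = {B, C, D}.
No dependency enlarges {B, C, D}, so (B, C, D)⁺ = {B, C, D}.
The closure contains neither all of Rel1 = {A, B, C, D, E, G} nor all of Rel2 = {B, C, D, F}, so the common attributes are not a superkey of either fragment. The join is lossy.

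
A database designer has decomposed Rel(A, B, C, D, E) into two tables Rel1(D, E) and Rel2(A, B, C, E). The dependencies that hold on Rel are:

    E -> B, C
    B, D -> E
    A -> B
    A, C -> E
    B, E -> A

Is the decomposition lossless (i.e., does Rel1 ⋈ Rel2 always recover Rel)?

Yes

Common attributes: Rel1 ∩ Rel2 = {E}.
Closure of {E}: E → B, C applies, adding B, C; B, E → A applies, adding A. So (E)⁺ = {A, B, C, E}.
This closure contains every attribute of Rel2, so Rel1 ∩ Rel2 → Rel2. The join is lossless.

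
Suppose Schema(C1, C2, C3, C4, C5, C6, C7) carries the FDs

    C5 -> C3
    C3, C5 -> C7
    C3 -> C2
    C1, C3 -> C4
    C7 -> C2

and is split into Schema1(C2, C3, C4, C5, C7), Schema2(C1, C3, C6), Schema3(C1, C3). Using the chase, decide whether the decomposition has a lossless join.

No

Chase test. Columns are C1, C2, C3, C4, C5, C6, C7; row i has aⱼ where attribute j ∈ Schemai, else bᵢⱼ.
Initial tableau (one row per fragment):
  row 1: b11 a2 a3 a4 a5 b16 a7
  row 2: a1 b22 a3 b24 b25 a6 b27
  row 3: a1 b32 a3 b34 b35 b36 b37
Rows 1 and 2 agree on C3; apply C3→C2 and equate their C2 entries.
Rows 1 and 3 agree on C3; apply C3→C2 and equate their C2 entries.
Rows 2 and 3 agree on C1, C3; apply C1, C3→C4 and equate their C4 entries.
No row becomes fully distinguished — the join is lossy.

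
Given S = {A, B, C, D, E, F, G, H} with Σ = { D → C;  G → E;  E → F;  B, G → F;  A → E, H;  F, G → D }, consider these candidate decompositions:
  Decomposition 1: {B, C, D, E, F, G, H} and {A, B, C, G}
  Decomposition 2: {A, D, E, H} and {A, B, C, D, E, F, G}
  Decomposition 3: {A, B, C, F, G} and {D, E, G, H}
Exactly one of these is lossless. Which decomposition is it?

Decomposition 1: common = {B, C, G}, closure = {B, C, D, E, F, G} → lossy.
Decomposition 2: common = {A, D, E}, closure = {A, C, D, E, F, H} → lossless.
Decomposition 3: common = {G}, closure = {C, D, E, F, G} → lossy.

Decomposition 2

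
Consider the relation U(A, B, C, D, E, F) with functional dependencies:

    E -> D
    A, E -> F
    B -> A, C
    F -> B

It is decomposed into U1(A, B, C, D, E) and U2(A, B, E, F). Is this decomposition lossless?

Yes

Common attributes: U1 ∩ U2 = {A, B, E}.
Closure of {A, B, E}: E → D applies, adding D; A, E → F applies, adding F; B → A, C applies, adding C. So (A, B, E)⁺ = {A, B, C, D, E, F}.
This closure contains every attribute of U1, so U1 ∩ U2 → U1. The join is lossless.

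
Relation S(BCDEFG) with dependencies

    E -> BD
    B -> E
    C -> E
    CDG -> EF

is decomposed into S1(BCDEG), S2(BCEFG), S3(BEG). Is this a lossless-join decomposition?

Yes

Chase test. Columns are BCDEFG; row i has aⱼ where attribute j ∈ Si, else bᵢⱼ.
Initial tableau (one row per fragment):
  row 1: a1 a2 a3 a4 b15 a6
  row 2: a1 a2 b23 a4 a5 a6
  row 3: a1 b32 b33 a4 b35 a6
Rows 1 and 2 agree on E; apply E→BD and equate their BD entries.
Rows 1 and 3 agree on E; apply E→BD and equate their BD entries.
Rows 1 and 2 agree on CDG; apply CDG→EF and equate their EF entries.
Row 1 is now all distinguished symbols — the join is lossless.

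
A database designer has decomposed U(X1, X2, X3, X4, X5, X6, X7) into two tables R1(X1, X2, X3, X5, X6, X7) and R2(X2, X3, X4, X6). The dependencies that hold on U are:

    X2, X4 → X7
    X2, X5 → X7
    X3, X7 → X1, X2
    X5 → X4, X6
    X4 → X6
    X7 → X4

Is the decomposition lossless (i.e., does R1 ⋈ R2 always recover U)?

No

Common attributes: R1 ∩ R2 = {X2, X3, X6}.
No dependency enlarges {X2, X3, X6}, so (X2, X3, X6)⁺ = {X2, X3, X6}.
The closure contains neither all of R1 = {X1, X2, X3, X5, X6, X7} nor all of R2 = {X2, X3, X4, X6}, so the common attributes are not a superkey of either fragment. The join is lossy.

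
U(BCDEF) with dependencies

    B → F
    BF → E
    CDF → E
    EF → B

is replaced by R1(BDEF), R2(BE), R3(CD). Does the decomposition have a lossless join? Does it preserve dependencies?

Lossless test (chase): Rows 1 and 2 agree on B; apply B→F and equate their F entries. No row becomes fully distinguished — the join is lossy.
Dependency preservation: the restricted closure of {CDF} across the fragments never reaches {E}, so CDF → E cannot be enforced without a join — not preserved.

lossy and not dependency-preserving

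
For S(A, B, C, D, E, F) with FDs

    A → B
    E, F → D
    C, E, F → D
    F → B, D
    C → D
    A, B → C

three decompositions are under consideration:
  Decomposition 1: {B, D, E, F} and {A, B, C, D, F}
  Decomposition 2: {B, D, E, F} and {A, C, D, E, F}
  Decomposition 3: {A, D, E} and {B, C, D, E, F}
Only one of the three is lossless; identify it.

Decomposition 2

Decomposition 1: common = {B, D, F}, closure = {B, D, F} → lossy.
Decomposition 2: common = {D, E, F}, closure = {B, D, E, F} → lossless.
Decomposition 3: common = {D, E}, closure = {D, E} → lossy.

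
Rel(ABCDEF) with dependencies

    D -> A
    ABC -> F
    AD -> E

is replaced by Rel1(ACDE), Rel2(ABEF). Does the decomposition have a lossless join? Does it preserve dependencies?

lossy and not dependency-preserving

Lossless test: (AE)⁺ = {AE}, which is a superkey of neither fragment — lossy.
Dependency preservation: the restricted closure of {ABC} across the fragments never reaches {F}, so ABC → F cannot be enforced without a join — not preserved.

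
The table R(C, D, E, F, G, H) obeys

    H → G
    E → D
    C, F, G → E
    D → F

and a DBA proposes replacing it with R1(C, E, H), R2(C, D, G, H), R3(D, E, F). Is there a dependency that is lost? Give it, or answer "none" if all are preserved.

C, F, G → E

Check C, F, G → E: no single fragment contains all of {C, E, F, G}, and the restricted closure of {C, F, G} across the fragments never reaches {E}.
H → G is preserved.
E → D is preserved.
D → F is preserved.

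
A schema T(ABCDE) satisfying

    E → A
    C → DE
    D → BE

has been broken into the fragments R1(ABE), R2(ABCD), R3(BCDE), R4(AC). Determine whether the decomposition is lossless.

Chase test. Columns are ABCDE; row i has aⱼ where attribute j ∈ Ri, else bᵢⱼ.
Initial tableau (one row per fragment):
  row 1: a1 a2 b13 b14 a5
  row 2: a1 a2 a3 a4 b25
  row 3: b31 a2 a3 a4 a5
  row 4: a1 b42 a3 b44 b45
Rows 1 and 3 agree on E; apply E→A and equate their A entries.
Rows 2 and 3 agree on C; apply C→DE and equate their DE entries.
Rows 2 and 4 agree on C; apply C→DE and equate their DE entries.
Rows 2 and 4 agree on D; apply D→BE and equate their BE entries.
Row 2 is now all distinguished symbols — the join is lossless.

Yes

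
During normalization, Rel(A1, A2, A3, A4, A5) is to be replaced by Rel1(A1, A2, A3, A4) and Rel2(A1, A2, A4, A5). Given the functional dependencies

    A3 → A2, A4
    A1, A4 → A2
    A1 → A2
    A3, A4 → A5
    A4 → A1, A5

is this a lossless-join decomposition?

Common attributes: Rel1 ∩ Rel2 = {A1, A2, A4}.
Closure of {A1, A2, A4}: A4 → A1, A5 applies, adding A5. So (A1, A2, A4)⁺ = {A1, A2, A4, A5}.
This closure contains every attribute of Rel2, so Rel1 ∩ Rel2 → Rel2. The join is lossless.

Yes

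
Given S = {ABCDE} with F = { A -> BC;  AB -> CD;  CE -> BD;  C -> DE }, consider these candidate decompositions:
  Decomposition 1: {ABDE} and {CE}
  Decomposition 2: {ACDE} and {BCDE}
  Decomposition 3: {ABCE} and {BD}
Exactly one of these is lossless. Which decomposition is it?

Decomposition 2

Decomposition 1: common = {E}, closure = {E} → lossy.
Decomposition 2: common = {CDE}, closure = {BCDE} → lossless.
Decomposition 3: common = {B}, closure = {B} → lossy.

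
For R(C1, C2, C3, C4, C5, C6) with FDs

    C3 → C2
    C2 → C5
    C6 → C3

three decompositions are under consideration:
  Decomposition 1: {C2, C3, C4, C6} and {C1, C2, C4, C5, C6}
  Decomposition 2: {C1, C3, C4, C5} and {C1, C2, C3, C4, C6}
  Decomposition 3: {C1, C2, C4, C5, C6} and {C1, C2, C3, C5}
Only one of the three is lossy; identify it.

Decomposition 1: common = {C2, C4, C6}, closure = {C2, C3, C4, C5, C6} → lossless.
Decomposition 2: common = {C1, C3, C4}, closure = {C1, C2, C3, C4, C5} → lossless.
Decomposition 3: common = {C1, C2, C5}, closure = {C1, C2, C5} → lossy.

Decomposition 3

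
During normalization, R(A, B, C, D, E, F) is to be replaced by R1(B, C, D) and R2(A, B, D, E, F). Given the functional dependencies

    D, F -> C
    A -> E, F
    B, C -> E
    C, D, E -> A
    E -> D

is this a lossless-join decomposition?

Common attributes: R1 ∩ R2 = {B, D}.
No dependency enlarges {B, D}, so (B, D)⁺ = {B, D}.
The closure contains neither all of R1 = {B, C, D} nor all of R2 = {A, B, D, E, F}, so the common attributes are not a superkey of either fragment. The join is lossy.

No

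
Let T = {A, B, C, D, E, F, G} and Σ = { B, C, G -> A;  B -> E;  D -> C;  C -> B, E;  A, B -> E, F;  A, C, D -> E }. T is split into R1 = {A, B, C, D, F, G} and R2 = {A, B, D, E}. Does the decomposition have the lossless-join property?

Yes

Common attributes: R1 ∩ R2 = {A, B, D}.
Closure of {A, B, D}: B → E applies, adding E; D → C applies, adding C; A, B → E, F applies, adding F. So (A, B, D)⁺ = {A, B, C, D, E, F}.
This closure contains every attribute of R2, so R1 ∩ R2 → R2. The join is lossless.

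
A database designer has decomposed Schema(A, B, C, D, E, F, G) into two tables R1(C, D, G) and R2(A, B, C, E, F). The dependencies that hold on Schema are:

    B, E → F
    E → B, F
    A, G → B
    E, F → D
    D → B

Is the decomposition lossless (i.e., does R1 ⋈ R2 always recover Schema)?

Common attributes: R1 ∩ R2 = {C}.
No dependency enlarges {C}, so (C)⁺ = {C}.
The closure contains neither all of R1 = {C, D, G} nor all of R2 = {A, B, C, E, F}, so the common attributes are not a superkey of either fragment. The join is lossy.

No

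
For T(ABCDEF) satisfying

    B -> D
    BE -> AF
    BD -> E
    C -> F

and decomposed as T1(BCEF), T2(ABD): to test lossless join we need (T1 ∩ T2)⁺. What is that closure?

ABDEF

T1 ∩ T2 = {B}.
B → D applies, adding D
BD → E applies, adding E
BE → AF applies, adding AF
Closure: {ABDEF}.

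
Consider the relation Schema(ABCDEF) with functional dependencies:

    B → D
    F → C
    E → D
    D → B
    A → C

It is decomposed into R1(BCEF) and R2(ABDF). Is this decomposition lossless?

Common attributes: R1 ∩ R2 = {BF}.
Closure of {BF}: B → D applies, adding D; F → C applies, adding C. So (BF)⁺ = {BCDF}.
The closure contains neither all of R1 = {BCEF} nor all of R2 = {ABDF}, so the common attributes are not a superkey of either fragment. The join is lossy.

No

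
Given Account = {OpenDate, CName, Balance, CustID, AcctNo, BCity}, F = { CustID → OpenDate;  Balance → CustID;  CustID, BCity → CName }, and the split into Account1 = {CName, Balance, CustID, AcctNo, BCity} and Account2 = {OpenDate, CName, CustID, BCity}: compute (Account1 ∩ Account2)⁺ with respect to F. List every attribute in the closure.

OpenDate, CName, CustID, BCity

Account1 ∩ Account2 = {CName, CustID, BCity}.
CustID → OpenDate applies, adding OpenDate
Closure: {OpenDate, CName, CustID, BCity}.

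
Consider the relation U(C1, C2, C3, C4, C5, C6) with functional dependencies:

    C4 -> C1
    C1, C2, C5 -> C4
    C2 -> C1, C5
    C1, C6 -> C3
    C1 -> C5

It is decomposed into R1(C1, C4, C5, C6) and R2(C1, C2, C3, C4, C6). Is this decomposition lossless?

Yes

Common attributes: R1 ∩ R2 = {C1, C4, C6}.
Closure of {C1, C4, C6}: C1, C6 → C3 applies, adding C3; C1 → C5 applies, adding C5. So (C1, C4, C6)⁺ = {C1, C3, C4, C5, C6}.
This closure contains every attribute of R1, so R1 ∩ R2 → R1. The join is lossless.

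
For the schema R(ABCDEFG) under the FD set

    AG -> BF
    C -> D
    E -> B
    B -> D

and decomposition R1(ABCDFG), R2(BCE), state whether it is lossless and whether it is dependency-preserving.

lossy but dependency-preserving

Lossless test: (BC)⁺ = {BCD}, which is a superkey of neither fragment — lossy.
Dependency preservation: every FD's attributes lie within a single fragment, so each can be enforced locally — preserved.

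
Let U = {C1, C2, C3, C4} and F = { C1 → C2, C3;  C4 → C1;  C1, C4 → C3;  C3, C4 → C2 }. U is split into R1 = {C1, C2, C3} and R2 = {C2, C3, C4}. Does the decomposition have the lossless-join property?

Common attributes: R1 ∩ R2 = {C2, C3}.
No dependency enlarges {C2, C3}, so (C2, C3)⁺ = {C2, C3}.
The closure contains neither all of R1 = {C1, C2, C3} nor all of R2 = {C2, C3, C4}, so the common attributes are not a superkey of either fragment. The join is lossy.

No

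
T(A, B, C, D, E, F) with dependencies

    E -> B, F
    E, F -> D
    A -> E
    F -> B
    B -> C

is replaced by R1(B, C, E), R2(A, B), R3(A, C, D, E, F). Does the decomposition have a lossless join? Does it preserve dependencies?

lossless but not dependency-preserving

Lossless test (chase): Rows 1 and 3 agree on E; apply E→B, F and equate their B, F entries. Rows 1 and 3 agree on E, F; apply E, F→D and equate their D entries. Rows 2 and 3 agree on A; apply A→E and equate their E entries. Rows 1 and 2 agree on B; apply B→C and equate their C entries. Rows 1 and 2 agree on E; apply E→B, F and equate their B, F entries. Rows 1 and 2 agree on E, F; apply E, F→D and equate their D entries. Row 2 is now all distinguished symbols — the join is lossless.
Dependency preservation: the restricted closure of {F} across the fragments never reaches {B}, so F → B cannot be enforced without a join — not preserved.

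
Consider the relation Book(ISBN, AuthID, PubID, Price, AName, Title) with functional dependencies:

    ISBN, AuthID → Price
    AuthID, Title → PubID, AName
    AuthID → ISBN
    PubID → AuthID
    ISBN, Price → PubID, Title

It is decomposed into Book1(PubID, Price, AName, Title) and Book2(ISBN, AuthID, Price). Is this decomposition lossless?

Common attributes: Book1 ∩ Book2 = {Price}.
No dependency enlarges {Price}, so (Price)⁺ = {Price}.
The closure contains neither all of Book1 = {PubID, Price, AName, Title} nor all of Book2 = {ISBN, AuthID, Price}, so the common attributes are not a superkey of either fragment. The join is lossy.

No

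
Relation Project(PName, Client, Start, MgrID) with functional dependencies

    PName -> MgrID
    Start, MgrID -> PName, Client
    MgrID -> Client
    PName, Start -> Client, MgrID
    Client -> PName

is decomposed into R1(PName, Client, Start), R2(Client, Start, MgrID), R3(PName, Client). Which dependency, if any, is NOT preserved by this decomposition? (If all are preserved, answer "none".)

PName → MgrID: restricted closure across fragments reaches MgrID.
Start, MgrID → PName, Client: restricted closure across fragments reaches PName, Client.
MgrID → Client lies within R2.
PName, Start → Client, MgrID: restricted closure across fragments reaches Client, MgrID.
Client → PName lies within R1.
Every dependency is enforceable on the fragments, so the decomposition is dependency-preserving.

none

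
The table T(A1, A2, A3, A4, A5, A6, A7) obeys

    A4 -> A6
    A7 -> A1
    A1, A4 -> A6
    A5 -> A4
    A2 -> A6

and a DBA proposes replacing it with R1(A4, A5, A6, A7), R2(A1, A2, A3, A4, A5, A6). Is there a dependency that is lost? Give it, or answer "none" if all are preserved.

A7 -> A1

Check A7 → A1: no single fragment contains all of {A1, A7}, and the restricted closure of {A7} across the fragments never reaches {A1}.
A4 → A6 is preserved.
A1, A4 → A6 is preserved.
A5 → A4 is preserved.
A2 → A6 is preserved.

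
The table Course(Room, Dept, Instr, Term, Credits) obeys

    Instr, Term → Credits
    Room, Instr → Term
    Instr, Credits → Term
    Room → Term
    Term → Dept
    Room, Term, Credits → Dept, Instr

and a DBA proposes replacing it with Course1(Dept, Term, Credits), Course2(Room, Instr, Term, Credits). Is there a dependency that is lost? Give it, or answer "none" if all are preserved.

none

Instr, Term → Credits lies within Course2.
Room, Instr → Term lies within Course2.
Instr, Credits → Term lies within Course2.
Room → Term lies within Course2.
Term → Dept lies within Course1.
Room, Term, Credits → Dept, Instr: restricted closure across fragments reaches Dept, Instr.
Every dependency is enforceable on the fragments, so the decomposition is dependency-preserving.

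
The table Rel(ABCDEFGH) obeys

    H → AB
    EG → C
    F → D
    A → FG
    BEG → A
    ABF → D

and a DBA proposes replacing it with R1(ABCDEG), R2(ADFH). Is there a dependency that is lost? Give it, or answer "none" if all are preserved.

Check H → AB: no single fragment contains all of {ABH}, and the restricted closure of {H} across the fragments never reaches {AB}.
EG → C is preserved.
F → D is preserved.
A → FG is preserved.
BEG → A is preserved.
ABF → D is preserved.

H → AB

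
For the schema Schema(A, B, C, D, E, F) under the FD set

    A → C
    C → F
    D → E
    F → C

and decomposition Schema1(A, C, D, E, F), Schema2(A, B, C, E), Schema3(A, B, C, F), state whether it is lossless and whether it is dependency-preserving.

lossy but dependency-preserving

Lossless test (chase): Rows 1 and 2 agree on C; apply C→F and equate their F entries. No row becomes fully distinguished — the join is lossy.
Dependency preservation: every FD's attributes lie within a single fragment, so each can be enforced locally — preserved.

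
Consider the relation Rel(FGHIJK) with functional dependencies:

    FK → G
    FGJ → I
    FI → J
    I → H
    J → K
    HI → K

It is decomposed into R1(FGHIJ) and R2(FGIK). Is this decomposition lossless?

Common attributes: R1 ∩ R2 = {FGI}.
Closure of {FGI}: FI → J applies, adding J; I → H applies, adding H; J → K applies, adding K. So (FGI)⁺ = {FGHIJK}.
This closure contains every attribute of R1, so R1 ∩ R2 → R1. The join is lossless.

Yes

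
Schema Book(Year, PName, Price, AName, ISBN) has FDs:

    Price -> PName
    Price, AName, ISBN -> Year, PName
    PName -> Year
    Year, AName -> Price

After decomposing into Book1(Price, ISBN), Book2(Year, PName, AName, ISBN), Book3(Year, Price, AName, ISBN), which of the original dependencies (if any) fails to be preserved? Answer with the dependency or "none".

Price -> PName

Check Price → PName: no single fragment contains all of {PName, Price}, and the restricted closure of {Price} across the fragments never reaches {PName}.
Price, AName, ISBN → Year, PName is preserved.
PName → Year is preserved.
Year, AName → Price is preserved.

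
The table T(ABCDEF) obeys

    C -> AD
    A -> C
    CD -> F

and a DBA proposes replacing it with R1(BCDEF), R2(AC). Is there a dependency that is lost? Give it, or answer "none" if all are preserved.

C → AD: restricted closure across fragments reaches AD.
A → C lies within R2.
CD → F lies within R1.
Every dependency is enforceable on the fragments, so the decomposition is dependency-preserving.

none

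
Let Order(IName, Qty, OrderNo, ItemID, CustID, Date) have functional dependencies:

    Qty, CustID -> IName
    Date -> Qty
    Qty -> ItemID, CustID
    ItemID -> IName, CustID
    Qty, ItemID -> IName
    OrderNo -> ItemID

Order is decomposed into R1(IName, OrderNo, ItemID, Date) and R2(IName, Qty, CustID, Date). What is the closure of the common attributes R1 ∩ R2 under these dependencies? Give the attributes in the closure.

R1 ∩ R2 = {IName, Date}.
Date → Qty applies, adding Qty
Qty → ItemID, CustID applies, adding ItemID, CustID
Closure: {IName, Qty, ItemID, CustID, Date}.

IName, Qty, ItemID, CustID, Date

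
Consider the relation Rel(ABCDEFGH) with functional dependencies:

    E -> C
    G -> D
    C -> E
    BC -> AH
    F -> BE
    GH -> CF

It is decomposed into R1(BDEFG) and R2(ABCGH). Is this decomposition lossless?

Common attributes: R1 ∩ R2 = {BG}.
Closure of {BG}: G → D applies, adding D. So (BG)⁺ = {BDG}.
The closure contains neither all of R1 = {BDEFG} nor all of R2 = {ABCGH}, so the common attributes are not a superkey of either fragment. The join is lossy.

No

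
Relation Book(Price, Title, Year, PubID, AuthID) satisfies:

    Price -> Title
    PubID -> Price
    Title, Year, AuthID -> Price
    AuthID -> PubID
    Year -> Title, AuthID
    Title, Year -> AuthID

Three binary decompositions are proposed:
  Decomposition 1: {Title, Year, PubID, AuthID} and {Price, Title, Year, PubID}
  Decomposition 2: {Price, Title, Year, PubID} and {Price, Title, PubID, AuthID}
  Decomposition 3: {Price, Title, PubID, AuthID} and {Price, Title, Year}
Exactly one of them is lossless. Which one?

Decomposition 1: common = {Title, Year, PubID}, closure = {Price, Title, Year, PubID, AuthID} → lossless.
Decomposition 2: common = {Price, Title, PubID}, closure = {Price, Title, PubID} → lossy.
Decomposition 3: common = {Price, Title}, closure = {Price, Title} → lossy.

Decomposition 1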